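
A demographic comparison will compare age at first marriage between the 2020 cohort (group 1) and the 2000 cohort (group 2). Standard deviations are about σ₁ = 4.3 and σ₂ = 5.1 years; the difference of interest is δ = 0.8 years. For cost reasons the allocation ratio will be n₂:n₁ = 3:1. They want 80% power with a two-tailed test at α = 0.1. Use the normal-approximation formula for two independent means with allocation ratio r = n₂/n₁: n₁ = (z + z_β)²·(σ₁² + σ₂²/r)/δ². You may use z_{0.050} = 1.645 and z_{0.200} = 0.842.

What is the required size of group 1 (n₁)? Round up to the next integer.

n₁ = (z_{α/2} + z_β)² · (σ₁² + σ₂²/r) / δ²
   = (1.645 + 0.842)² · (4.3² + 5.1²/3) / 0.8²
   = 6.1852 · (18.49 + 8.67) / 0.64
   = 6.1852 · 27.16 / 0.64
   = 262.48
Round up → n₁ = 263; n₂ = r·n₁ = 3 × 263 = 789.

n₁ = 263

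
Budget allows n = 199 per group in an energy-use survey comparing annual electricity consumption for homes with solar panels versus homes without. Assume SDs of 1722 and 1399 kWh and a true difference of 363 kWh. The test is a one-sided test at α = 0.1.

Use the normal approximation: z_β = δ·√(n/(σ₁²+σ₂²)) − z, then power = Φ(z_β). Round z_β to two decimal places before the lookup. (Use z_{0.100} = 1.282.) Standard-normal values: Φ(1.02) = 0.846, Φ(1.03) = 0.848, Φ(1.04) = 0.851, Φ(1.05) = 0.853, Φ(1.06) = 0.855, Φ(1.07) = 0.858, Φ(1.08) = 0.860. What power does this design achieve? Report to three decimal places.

z_β = δ·√(n/(σ₁²+σ₂²)) − z_α
    = 363 · √(199/4922485) − 1.282
    = 363 · 0.00636 − 1.282
    = 2.3080 − 1.282 = 1.0260 → 1.03
Power = Φ(1.03) = 0.848.

Power ≈ 0.848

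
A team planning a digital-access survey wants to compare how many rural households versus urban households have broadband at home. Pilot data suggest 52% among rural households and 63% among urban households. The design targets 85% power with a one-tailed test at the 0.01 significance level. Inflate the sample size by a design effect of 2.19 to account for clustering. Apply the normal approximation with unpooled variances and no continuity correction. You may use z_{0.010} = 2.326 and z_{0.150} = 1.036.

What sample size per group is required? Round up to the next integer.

n = 988 per group

n = (z_α + z_β)² · [p₁(1−p₁) + p₂(1−p₂)] / (p₁ − p₂)²
  = (2.326 + 1.036)² · (0.52·0.48 + 0.63·0.37) / (-0.11)²
  = (3.362)² · (0.2496 + 0.2331) / 0.0121
  = 11.3030 · 0.4827 / 0.0121
  = 450.91
Design effect: 2.19 × 450.91 = 987.49.
Round up → n = 988 per group.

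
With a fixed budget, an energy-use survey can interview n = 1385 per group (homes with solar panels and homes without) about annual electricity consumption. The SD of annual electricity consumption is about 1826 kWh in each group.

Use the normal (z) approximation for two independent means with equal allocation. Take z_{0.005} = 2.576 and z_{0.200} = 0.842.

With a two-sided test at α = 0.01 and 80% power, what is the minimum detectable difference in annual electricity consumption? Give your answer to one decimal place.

δ = (z_{α/2} + z_β) · √((σ₁²+σ₂²)/n)
  = (2.576 + 0.842) · √(6668552/1385)
  = 3.418 · √4814.8
  = 3.418 · 69.3890
  = 237.1717

Minimum detectable difference ≈ 237.2 kWh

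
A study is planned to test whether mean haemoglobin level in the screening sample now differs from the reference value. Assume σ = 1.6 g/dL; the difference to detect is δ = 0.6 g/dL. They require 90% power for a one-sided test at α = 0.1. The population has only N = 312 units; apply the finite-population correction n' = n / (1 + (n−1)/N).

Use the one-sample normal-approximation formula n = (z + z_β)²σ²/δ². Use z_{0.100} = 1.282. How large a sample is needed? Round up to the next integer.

n = (z_α + z_β)² · σ² / δ²
  = (1.282 + 1.282)² · 1.6² / 0.6²
  = 6.5741 · 2.56 / 0.36
  = 46.75
Finite-population correction (N = 312): 46.75 / (1 + (46.75 − 1)/312) = 40.77.
Round up → n = 41.

n = 41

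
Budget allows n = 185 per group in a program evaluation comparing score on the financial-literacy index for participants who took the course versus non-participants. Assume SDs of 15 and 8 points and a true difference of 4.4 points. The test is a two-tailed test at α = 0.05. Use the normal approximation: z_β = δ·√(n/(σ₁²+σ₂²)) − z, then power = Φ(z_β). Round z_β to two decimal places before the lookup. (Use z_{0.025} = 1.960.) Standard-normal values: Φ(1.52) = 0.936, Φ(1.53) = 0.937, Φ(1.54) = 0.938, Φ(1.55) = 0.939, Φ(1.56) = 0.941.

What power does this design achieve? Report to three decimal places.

Power ≈ 0.941

z_β = δ·√(n/(σ₁²+σ₂²)) − z_{α/2}
    = 4.4 · √(185/289) − 1.960
    = 4.4 · 0.80009 − 1.960
    = 3.5204 − 1.960 = 1.5604 → 1.56
Power = Φ(1.56) = 0.941.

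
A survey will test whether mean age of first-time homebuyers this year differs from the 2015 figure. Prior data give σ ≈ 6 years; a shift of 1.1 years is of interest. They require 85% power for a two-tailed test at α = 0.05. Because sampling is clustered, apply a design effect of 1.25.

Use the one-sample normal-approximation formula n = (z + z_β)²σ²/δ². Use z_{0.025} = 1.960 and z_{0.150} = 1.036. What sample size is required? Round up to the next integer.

n = 334

n = (z_{α/2} + z_β)² · σ² / δ²
  = (1.960 + 1.036)² · 6² / 1.1²
  = 8.9760 · 36 / 1.21
  = 267.06
Design effect: 1.25 × 267.06 = 333.82.
Round up → n = 334.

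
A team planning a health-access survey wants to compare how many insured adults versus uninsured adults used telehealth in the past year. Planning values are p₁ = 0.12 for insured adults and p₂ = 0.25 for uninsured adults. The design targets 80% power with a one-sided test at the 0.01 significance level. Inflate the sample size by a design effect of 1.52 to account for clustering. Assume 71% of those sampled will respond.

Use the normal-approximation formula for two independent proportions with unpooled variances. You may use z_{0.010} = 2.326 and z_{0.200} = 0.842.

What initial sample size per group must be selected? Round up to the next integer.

n = 373 per group

n = (z_α + z_β)² · [p₁(1−p₁) + p₂(1−p₂)] / (p₁ − p₂)²
  = (2.326 + 0.842)² · (0.12·0.88 + 0.25·0.75) / (-0.13)²
  = (3.168)² · (0.1056 + 0.1875) / 0.0169
  = 10.0362 · 0.2931 / 0.0169
  = 174.06
Design effect: 1.52 × 174.06 = 264.57.
Adjust for 71% response: 264.57 / 0.71 = 372.64.
Round up → n = 373 per group.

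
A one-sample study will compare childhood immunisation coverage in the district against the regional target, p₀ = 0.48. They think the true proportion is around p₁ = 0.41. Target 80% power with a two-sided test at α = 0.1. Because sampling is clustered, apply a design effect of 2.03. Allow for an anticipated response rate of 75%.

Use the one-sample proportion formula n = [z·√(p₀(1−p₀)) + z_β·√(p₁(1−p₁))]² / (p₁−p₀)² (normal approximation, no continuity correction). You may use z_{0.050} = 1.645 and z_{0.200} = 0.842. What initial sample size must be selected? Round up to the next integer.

n = [z_{α/2}·√(p₀q₀) + z_β·√(p₁q₁)]² / (p₁ − p₀)²
  = [1.645·√(0.48·0.52) + 0.842·√(0.41·0.59)]² / (-0.07)²
  = [1.645·0.4996 + 0.842·0.4918]² / 0.0049
  = [1.2360]² / 0.0049
  = 311.76
Design effect: 2.03 × 311.76 = 632.87.
Adjust for 75% response: 632.87 / 0.75 = 843.82.
Round up → n = 844.

n = 844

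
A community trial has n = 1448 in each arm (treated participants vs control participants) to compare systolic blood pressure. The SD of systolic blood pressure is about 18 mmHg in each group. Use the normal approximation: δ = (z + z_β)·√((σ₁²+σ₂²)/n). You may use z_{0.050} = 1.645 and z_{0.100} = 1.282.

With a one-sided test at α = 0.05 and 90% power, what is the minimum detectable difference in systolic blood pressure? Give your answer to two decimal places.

δ = (z_α + z_β) · √((σ₁²+σ₂²)/n)
  = (1.645 + 1.282) · √(648/1448)
  = 2.927 · √0.44751
  = 2.927 · 0.6690
  = 1.9581

Minimum detectable difference ≈ 1.96 mmHg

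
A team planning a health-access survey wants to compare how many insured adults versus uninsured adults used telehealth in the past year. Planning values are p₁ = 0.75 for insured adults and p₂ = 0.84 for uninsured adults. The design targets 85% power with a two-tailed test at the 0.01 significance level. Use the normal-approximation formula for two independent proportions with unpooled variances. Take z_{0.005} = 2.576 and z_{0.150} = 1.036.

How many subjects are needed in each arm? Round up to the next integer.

n = 519 per group

n = (z_{α/2} + z_β)² · [p₁(1−p₁) + p₂(1−p₂)] / (p₁ − p₂)²
  = (2.576 + 1.036)² · (0.75·0.25 + 0.84·0.16) / (-0.09)²
  = (3.612)² · (0.1875 + 0.1344) / 0.0081
  = 13.0465 · 0.3219 / 0.0081
  = 518.48
Round up → n = 519 per group.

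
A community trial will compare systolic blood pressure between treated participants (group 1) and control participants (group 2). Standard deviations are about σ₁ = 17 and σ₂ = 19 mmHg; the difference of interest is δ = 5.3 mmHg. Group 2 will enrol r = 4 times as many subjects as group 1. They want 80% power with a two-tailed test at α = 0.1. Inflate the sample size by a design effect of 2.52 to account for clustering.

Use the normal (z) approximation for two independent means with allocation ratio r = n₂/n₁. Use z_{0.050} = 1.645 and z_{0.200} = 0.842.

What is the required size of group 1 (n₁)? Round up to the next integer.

n₁ = (z_{α/2} + z_β)² · (σ₁² + σ₂²/r) / δ²
   = (1.645 + 0.842)² · (17² + 19²/4) / 5.3²
   = 6.1852 · (289 + 90.25) / 28.09
   = 6.1852 · 379.25 / 28.09
   = 83.51
Design effect: 2.52 × 83.51 = 210.44.
Round up → n₁ = 211; n₂ = r·n₁ = 4 × 211 = 844.

n₁ = 211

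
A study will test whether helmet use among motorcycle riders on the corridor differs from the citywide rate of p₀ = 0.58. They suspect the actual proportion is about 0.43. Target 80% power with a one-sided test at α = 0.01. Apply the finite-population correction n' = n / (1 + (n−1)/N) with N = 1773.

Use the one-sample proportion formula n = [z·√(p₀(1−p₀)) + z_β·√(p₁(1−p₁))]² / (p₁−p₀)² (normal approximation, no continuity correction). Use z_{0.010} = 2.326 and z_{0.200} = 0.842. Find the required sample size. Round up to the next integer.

n = 103

n = [z_α·√(p₀q₀) + z_β·√(p₁q₁)]² / (p₁ − p₀)²
  = [2.326·√(0.58·0.42) + 0.842·√(0.43·0.57)]² / (-0.15)²
  = [2.326·0.4936 + 0.842·0.4951]² / 0.0225
  = [1.5649]² / 0.0225
  = 108.84
Finite-population correction (N = 1773): 108.84 / (1 + (108.84 − 1)/1773) = 102.60.
Round up → n = 103.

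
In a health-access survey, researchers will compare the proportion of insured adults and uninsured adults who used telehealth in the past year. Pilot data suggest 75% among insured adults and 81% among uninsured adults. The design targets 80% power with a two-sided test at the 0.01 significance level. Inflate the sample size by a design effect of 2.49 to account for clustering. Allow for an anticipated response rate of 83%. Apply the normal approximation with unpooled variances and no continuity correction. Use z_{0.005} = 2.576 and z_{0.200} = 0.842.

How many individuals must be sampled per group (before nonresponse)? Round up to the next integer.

n = 3324 per group

n = (z_{α/2} + z_β)² · [p₁(1−p₁) + p₂(1−p₂)] / (p₁ − p₂)²
  = (2.576 + 0.842)² · (0.75·0.25 + 0.81·0.19) / (-0.06)²
  = (3.418)² · (0.1875 + 0.1539) / 0.0036
  = 11.6827 · 0.3414 / 0.0036
  = 1107.91
Design effect: 2.49 × 1107.91 = 2758.70.
Adjust for 83% response: 2758.70 / 0.83 = 3323.73.
Round up → n = 3324 per group.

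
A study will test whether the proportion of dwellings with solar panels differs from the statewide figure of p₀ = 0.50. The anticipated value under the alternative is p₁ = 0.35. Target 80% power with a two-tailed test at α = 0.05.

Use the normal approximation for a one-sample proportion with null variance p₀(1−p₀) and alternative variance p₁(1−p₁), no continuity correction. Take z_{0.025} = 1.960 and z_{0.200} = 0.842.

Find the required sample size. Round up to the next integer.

n = 85

n = [z_{α/2}·√(p₀q₀) + z_β·√(p₁q₁)]² / (p₁ − p₀)²
  = [1.960·√(0.50·0.50) + 0.842·√(0.35·0.65)]² / (-0.15)²
  = [1.960·0.5000 + 0.842·0.4770]² / 0.0225
  = [1.3816]² / 0.0225
  = 84.84
Round up → n = 85.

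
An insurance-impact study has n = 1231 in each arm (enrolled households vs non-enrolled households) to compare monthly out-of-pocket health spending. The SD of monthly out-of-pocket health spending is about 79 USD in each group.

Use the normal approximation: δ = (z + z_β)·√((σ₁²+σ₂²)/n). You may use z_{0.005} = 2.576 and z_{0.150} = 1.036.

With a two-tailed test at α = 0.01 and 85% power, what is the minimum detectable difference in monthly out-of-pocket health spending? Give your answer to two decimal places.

δ = (z_{α/2} + z_β) · √((σ₁²+σ₂²)/n)
  = (2.576 + 1.036) · √(12482/1231)
  = 3.612 · √10.1397
  = 3.612 · 3.1843
  = 11.5017

Minimum detectable difference ≈ 11.50 USD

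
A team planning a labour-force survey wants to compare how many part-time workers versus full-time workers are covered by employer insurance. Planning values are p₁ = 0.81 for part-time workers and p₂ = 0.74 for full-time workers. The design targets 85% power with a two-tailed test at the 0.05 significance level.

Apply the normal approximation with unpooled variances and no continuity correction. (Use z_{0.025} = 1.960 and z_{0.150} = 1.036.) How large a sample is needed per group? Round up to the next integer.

n = 635 per group

n = (z_{α/2} + z_β)² · [p₁(1−p₁) + p₂(1−p₂)] / (p₁ − p₂)²
  = (1.960 + 1.036)² · (0.81·0.19 + 0.74·0.26) / (0.07)²
  = (2.996)² · (0.1539 + 0.1924) / 0.0049
  = 8.9760 · 0.3463 / 0.0049
  = 634.37
Round up → n = 635 per group.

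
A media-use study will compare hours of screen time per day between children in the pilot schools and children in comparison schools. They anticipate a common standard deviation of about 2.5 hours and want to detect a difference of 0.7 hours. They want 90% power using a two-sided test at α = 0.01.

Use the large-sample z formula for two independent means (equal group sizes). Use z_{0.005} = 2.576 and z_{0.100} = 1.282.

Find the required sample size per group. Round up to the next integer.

n = 380 per group

n = (z_{α/2} + z_β)² · (σ₁² + σ₂²) / δ²
  = (2.576 + 1.282)² · (2·2.5² = 12.5) / 0.7²
  = 14.8842 · 12.5 / 0.49
  = 379.70
Round up → n = 380 per group.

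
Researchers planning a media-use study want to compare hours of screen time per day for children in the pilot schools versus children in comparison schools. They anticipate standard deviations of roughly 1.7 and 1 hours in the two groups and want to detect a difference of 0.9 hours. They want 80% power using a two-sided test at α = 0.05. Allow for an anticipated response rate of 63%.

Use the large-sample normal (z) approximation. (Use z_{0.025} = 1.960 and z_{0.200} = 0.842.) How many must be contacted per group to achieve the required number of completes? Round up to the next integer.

n = 60 per group

n = (z_{α/2} + z_β)² · (σ₁² + σ₂²) / δ²
  = (1.960 + 0.842)² · (1.7² + 1² = 3.89) / 0.9²
  = 7.8512 · 3.89 / 0.81
  = 37.71
Adjust for 63% response: 37.71 / 0.63 = 59.85.
Round up → n = 60 per group.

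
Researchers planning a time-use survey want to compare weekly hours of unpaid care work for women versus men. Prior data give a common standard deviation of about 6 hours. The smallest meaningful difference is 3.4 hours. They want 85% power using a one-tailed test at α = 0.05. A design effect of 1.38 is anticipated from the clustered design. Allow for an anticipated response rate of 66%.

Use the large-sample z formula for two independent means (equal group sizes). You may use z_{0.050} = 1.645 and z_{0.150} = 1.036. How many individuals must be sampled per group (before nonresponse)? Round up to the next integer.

n = (z_α + z_β)² · (σ₁² + σ₂²) / δ²
  = (1.645 + 1.036)² · (2·6² = 72) / 3.4²
  = 7.1878 · 72 / 11.56
  = 44.77
Design effect: 1.38 × 44.77 = 61.78.
Adjust for 66% response: 61.78 / 0.66 = 93.61.
Round up → n = 94 per group.

n = 94 per group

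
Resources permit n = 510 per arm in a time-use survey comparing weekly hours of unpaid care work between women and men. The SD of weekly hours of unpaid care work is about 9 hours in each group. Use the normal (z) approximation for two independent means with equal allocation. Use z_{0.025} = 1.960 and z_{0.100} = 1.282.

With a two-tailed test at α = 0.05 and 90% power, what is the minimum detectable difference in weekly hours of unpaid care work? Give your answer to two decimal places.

δ = (z_{α/2} + z_β) · √((σ₁²+σ₂²)/n)
  = (1.960 + 1.282) · √(162/510)
  = 3.242 · √0.31765
  = 3.242 · 0.5636
  = 1.8272

Minimum detectable difference ≈ 1.83 hours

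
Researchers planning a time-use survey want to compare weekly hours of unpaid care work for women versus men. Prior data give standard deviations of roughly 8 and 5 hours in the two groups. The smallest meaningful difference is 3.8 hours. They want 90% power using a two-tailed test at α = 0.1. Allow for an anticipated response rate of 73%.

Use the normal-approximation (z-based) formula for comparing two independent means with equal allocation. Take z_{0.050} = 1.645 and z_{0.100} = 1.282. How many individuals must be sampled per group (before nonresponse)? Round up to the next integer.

n = (z_{α/2} + z_β)² · (σ₁² + σ₂²) / δ²
  = (1.645 + 1.282)² · (8² + 5² = 89) / 3.8²
  = 8.5673 · 89 / 14.44
  = 52.80
Adjust for 73% response: 52.80 / 0.73 = 72.33.
Round up → n = 73 per group.

n = 73 per group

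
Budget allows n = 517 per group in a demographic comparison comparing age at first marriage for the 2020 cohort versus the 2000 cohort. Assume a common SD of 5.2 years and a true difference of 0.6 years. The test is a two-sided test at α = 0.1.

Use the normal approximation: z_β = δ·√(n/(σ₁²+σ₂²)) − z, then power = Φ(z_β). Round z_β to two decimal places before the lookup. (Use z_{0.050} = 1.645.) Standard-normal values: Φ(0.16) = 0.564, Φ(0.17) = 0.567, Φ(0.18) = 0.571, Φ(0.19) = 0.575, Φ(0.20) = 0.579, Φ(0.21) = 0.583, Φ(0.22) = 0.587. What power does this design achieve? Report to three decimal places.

Power ≈ 0.583

z_β = δ·√(n/(σ₁²+σ₂²)) − z_{α/2}
    = 0.6 · √(517/54.08) − 1.645
    = 0.6 · 3.09191 − 1.645
    = 1.8551 − 1.645 = 0.2101 → 0.21
Power = Φ(0.21) = 0.583.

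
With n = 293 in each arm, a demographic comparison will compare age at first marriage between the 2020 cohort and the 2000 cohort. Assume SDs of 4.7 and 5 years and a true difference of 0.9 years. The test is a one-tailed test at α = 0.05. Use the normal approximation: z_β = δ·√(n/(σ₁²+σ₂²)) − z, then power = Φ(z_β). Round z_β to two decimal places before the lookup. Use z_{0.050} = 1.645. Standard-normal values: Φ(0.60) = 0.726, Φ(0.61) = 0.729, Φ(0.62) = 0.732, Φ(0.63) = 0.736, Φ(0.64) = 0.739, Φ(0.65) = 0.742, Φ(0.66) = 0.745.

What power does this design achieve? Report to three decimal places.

Power ≈ 0.726

z_β = δ·√(n/(σ₁²+σ₂²)) − z_α
    = 0.9 · √(293/47.09) − 1.645
    = 0.9 · 2.49442 − 1.645
    = 2.2450 − 1.645 = 0.6000 → 0.60
Power = Φ(0.60) = 0.726.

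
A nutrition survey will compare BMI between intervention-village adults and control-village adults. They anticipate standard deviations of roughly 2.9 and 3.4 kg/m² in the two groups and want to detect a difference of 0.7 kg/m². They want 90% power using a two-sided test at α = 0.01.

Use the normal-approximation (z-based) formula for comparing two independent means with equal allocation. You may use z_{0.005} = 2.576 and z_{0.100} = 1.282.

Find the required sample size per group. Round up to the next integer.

n = (z_{α/2} + z_β)² · (σ₁² + σ₂²) / δ²
  = (2.576 + 1.282)² · (2.9² + 3.4² = 19.97) / 0.7²
  = 14.8842 · 19.97 / 0.49
  = 606.61
Round up → n = 607 per group.

n = 607 per group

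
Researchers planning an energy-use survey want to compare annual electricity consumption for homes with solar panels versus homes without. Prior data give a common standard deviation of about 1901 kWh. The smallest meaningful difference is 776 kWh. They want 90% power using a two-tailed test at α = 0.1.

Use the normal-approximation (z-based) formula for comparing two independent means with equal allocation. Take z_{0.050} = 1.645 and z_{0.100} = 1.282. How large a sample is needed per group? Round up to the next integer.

n = (z_{α/2} + z_β)² · (σ₁² + σ₂²) / δ²
  = (1.645 + 1.282)² · (2·1901² = 7227602) / 776²
  = 8.5673 · 7227602 / 602176
  = 102.83
Round up → n = 103 per group.

n = 103 per group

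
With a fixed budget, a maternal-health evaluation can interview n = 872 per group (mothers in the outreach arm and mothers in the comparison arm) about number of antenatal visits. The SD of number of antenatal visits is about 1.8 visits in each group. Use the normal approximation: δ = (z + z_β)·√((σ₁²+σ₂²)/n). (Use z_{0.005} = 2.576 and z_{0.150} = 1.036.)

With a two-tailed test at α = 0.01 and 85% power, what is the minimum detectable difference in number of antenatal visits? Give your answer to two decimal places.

Minimum detectable difference ≈ 0.31 visits

δ = (z_{α/2} + z_β) · √((σ₁²+σ₂²)/n)
  = (2.576 + 1.036) · √(6.48/872)
  = 3.612 · √0.00743
  = 3.612 · 0.0862
  = 0.3114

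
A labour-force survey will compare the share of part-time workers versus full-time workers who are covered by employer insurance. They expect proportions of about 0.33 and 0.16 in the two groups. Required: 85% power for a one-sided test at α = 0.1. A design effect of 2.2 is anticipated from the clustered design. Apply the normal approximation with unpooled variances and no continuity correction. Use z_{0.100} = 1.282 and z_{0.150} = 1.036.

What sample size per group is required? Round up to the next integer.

n = (z_α + z_β)² · [p₁(1−p₁) + p₂(1−p₂)] / (p₁ − p₂)²
  = (1.282 + 1.036)² · (0.33·0.67 + 0.16·0.84) / (0.17)²
  = (2.318)² · (0.2211 + 0.1344) / 0.0289
  = 5.3731 · 0.3555 / 0.0289
  = 66.10
Design effect: 2.2 × 66.10 = 145.41.
Round up → n = 146 per group.

n = 146 per group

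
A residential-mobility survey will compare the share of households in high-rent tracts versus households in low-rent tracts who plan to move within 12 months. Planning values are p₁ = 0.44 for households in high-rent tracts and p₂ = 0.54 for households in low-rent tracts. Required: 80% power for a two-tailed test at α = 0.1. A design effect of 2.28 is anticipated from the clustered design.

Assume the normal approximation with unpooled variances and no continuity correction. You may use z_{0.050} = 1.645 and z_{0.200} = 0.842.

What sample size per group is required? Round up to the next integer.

n = 698 per group

n = (z_{α/2} + z_β)² · [p₁(1−p₁) + p₂(1−p₂)] / (p₁ − p₂)²
  = (1.645 + 0.842)² · (0.44·0.56 + 0.54·0.46) / (-0.10)²
  = (2.487)² · (0.2464 + 0.2484) / 0.0100
  = 6.1852 · 0.4948 / 0.0100
  = 306.04
Design effect: 2.28 × 306.04 = 697.78.
Round up → n = 698 per group.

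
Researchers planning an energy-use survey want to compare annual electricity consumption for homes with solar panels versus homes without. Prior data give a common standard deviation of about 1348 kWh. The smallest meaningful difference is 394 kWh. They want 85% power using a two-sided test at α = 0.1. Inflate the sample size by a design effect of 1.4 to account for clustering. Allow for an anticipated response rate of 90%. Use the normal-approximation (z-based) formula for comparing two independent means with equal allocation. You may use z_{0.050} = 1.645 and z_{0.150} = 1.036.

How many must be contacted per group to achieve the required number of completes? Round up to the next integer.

n = 262 per group

n = (z_{α/2} + z_β)² · (σ₁² + σ₂²) / δ²
  = (1.645 + 1.036)² · (2·1348² = 3634208) / 394²
  = 7.1878 · 3634208 / 155236
  = 168.27
Design effect: 1.4 × 168.27 = 235.58.
Adjust for 90% response: 235.58 / 0.90 = 261.76.
Round up → n = 262 per group.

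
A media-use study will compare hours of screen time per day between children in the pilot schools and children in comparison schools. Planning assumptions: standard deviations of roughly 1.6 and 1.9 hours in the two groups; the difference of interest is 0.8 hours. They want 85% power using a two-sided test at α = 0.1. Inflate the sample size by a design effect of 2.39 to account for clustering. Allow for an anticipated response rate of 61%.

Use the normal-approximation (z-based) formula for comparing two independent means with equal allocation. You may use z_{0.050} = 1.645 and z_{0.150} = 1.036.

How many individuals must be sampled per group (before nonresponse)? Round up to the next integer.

n = 272 per group

n = (z_{α/2} + z_β)² · (σ₁² + σ₂²) / δ²
  = (1.645 + 1.036)² · (1.6² + 1.9² = 6.17) / 0.8²
  = 7.1878 · 6.17 / 0.64
  = 69.29
Design effect: 2.39 × 69.29 = 165.61.
Adjust for 61% response: 165.61 / 0.61 = 271.50.
Round up → n = 272 per group.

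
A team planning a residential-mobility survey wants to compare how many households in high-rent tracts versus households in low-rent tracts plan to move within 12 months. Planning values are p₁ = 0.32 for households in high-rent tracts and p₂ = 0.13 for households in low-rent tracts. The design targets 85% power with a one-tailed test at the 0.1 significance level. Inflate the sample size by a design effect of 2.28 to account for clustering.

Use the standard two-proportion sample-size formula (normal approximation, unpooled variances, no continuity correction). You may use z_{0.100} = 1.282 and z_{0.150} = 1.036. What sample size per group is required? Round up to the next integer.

n = (z_α + z_β)² · [p₁(1−p₁) + p₂(1−p₂)] / (p₁ − p₂)²
  = (1.282 + 1.036)² · (0.32·0.68 + 0.13·0.87) / (0.19)²
  = (2.318)² · (0.2176 + 0.1131) / 0.0361
  = 5.3731 · 0.3307 / 0.0361
  = 49.22
Design effect: 2.28 × 49.22 = 112.22.
Round up → n = 113 per group.

n = 113 per group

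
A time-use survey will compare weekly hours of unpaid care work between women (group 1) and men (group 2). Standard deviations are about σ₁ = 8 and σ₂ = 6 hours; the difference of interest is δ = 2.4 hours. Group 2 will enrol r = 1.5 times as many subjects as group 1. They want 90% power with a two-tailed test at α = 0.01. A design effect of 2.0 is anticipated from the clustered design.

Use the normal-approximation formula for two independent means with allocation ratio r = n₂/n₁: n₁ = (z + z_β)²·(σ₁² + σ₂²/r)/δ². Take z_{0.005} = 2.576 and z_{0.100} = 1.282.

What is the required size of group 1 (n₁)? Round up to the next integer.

n₁ = 455

n₁ = (z_{α/2} + z_β)² · (σ₁² + σ₂²/r) / δ²
   = (2.576 + 1.282)² · (8² + 6²/1.5) / 2.4²
   = 14.8842 · (64 + 24) / 5.76
   = 14.8842 · 88 / 5.76
   = 227.40
Design effect: 2.0 × 227.40 = 454.79.
Round up → n₁ = 455; n₂ = r·n₁ = 1.5 × 455 = 683.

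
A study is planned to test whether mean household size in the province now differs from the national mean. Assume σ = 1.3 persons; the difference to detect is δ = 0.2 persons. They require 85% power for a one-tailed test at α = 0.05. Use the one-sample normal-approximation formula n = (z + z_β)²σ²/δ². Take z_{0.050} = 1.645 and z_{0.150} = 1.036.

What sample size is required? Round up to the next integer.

n = (z_α + z_β)² · σ² / δ²
  = (1.645 + 1.036)² · 1.3² / 0.2²
  = 7.1878 · 1.69 / 0.04
  = 303.68
Round up → n = 304.

n = 304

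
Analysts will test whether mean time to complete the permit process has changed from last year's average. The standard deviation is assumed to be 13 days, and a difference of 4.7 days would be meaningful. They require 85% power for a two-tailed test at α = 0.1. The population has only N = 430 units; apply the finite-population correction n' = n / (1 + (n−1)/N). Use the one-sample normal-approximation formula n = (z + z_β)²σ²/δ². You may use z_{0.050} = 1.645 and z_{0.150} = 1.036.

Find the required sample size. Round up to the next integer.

n = 49

n = (z_{α/2} + z_β)² · σ² / δ²
  = (1.645 + 1.036)² · 13² / 4.7²
  = 7.1878 · 169 / 22.09
  = 54.99
Finite-population correction (N = 430): 54.99 / (1 + (54.99 − 1)/430) = 48.86.
Round up → n = 49.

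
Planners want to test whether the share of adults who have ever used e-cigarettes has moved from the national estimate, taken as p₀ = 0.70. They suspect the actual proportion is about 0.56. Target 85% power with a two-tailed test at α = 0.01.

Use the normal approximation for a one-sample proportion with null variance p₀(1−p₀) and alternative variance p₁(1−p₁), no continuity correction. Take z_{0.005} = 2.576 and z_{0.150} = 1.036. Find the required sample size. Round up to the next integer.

n = 147

n = [z_{α/2}·√(p₀q₀) + z_β·√(p₁q₁)]² / (p₁ − p₀)²
  = [2.576·√(0.70·0.30) + 1.036·√(0.56·0.44)]² / (-0.14)²
  = [2.576·0.4583 + 1.036·0.4964]² / 0.0196
  = [1.6947]² / 0.0196
  = 146.54
Round up → n = 147.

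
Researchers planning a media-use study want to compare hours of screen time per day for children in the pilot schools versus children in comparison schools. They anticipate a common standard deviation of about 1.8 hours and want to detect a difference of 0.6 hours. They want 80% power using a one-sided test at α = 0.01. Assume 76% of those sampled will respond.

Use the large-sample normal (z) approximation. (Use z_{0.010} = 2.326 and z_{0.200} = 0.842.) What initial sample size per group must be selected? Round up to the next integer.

n = (z_α + z_β)² · (σ₁² + σ₂²) / δ²
  = (2.326 + 0.842)² · (2·1.8² = 6.48) / 0.6²
  = 10.0362 · 6.48 / 0.36
  = 180.65
Adjust for 76% response: 180.65 / 0.76 = 237.70.
Round up → n = 238 per group.

n = 238 per group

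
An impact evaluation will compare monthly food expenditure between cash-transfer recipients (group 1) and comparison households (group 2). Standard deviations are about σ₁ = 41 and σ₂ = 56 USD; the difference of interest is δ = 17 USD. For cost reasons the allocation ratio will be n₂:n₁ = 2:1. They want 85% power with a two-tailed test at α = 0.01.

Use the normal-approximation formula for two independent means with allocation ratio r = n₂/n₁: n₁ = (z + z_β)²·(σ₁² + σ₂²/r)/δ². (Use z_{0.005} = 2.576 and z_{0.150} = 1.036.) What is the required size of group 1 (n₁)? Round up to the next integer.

n₁ = (z_{α/2} + z_β)² · (σ₁² + σ₂²/r) / δ²
   = (2.576 + 1.036)² · (41² + 56²/2) / 17²
   = 13.0465 · (1681 + 1568) / 289
   = 13.0465 · 3249 / 289
   = 146.67
Round up → n₁ = 147; n₂ = r·n₁ = 2 × 147 = 294.

n₁ = 147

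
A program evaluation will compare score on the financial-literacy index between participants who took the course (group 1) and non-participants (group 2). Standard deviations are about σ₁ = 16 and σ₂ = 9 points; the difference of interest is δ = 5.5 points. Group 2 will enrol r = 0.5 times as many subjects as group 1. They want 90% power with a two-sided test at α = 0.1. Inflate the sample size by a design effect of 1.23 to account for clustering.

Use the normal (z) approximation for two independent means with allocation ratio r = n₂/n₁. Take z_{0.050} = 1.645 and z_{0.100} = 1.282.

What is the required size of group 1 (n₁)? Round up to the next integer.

n₁ = (z_{α/2} + z_β)² · (σ₁² + σ₂²/r) / δ²
   = (1.645 + 1.282)² · (16² + 9²/0.5) / 5.5²
   = 8.5673 · (256 + 162) / 30.25
   = 8.5673 · 418 / 30.25
   = 118.38
Design effect: 1.23 × 118.38 = 145.61.
Round up → n₁ = 146; n₂ = r·n₁ = 0.5 × 146 = 73.

n₁ = 146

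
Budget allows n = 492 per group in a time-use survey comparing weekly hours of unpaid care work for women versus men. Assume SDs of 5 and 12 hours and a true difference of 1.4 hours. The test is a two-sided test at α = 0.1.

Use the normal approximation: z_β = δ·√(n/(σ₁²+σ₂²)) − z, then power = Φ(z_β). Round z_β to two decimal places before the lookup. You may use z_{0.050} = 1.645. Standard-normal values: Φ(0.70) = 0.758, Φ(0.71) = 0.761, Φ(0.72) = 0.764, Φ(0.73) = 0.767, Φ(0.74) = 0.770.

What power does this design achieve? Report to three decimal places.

Power ≈ 0.770

z_β = δ·√(n/(σ₁²+σ₂²)) − z_{α/2}
    = 1.4 · √(492/169) − 1.645
    = 1.4 · 1.70624 − 1.645
    = 2.3887 − 1.645 = 0.7437 → 0.74
Power = Φ(0.74) = 0.770.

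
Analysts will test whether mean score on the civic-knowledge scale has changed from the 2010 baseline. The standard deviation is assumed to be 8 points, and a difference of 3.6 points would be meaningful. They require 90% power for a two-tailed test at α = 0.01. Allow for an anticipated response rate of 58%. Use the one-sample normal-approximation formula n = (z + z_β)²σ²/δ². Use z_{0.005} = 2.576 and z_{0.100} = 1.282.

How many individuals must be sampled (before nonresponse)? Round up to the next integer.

n = (z_{α/2} + z_β)² · σ² / δ²
  = (2.576 + 1.282)² · 8² / 3.6²
  = 14.8842 · 64 / 12.96
  = 73.50
Adjust for 58% response: 73.50 / 0.58 = 126.73.
Round up → n = 127.

n = 127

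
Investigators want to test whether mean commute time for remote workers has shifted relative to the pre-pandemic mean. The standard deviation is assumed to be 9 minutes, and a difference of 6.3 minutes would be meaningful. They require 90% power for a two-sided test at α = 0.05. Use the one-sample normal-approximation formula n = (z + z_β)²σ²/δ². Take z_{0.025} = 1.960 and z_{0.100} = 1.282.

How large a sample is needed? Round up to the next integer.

n = 22

n = (z_{α/2} + z_β)² · σ² / δ²
  = (1.960 + 1.282)² · 9² / 6.3²
  = 10.5106 · 81 / 39.69
  = 21.45
Round up → n = 22.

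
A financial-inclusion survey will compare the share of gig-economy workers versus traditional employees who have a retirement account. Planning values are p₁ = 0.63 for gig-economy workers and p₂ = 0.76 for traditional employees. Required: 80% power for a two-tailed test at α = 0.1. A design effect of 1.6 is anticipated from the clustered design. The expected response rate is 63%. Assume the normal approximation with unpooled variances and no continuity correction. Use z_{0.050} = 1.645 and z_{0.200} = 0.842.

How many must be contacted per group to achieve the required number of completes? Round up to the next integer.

n = 387 per group

n = (z_{α/2} + z_β)² · [p₁(1−p₁) + p₂(1−p₂)] / (p₁ − p₂)²
  = (1.645 + 0.842)² · (0.63·0.37 + 0.76·0.24) / (-0.13)²
  = (2.487)² · (0.2331 + 0.1824) / 0.0169
  = 6.1852 · 0.4155 / 0.0169
  = 152.07
Design effect: 1.6 × 152.07 = 243.31.
Adjust for 63% response: 243.31 / 0.63 = 386.20.
Round up → n = 387 per group.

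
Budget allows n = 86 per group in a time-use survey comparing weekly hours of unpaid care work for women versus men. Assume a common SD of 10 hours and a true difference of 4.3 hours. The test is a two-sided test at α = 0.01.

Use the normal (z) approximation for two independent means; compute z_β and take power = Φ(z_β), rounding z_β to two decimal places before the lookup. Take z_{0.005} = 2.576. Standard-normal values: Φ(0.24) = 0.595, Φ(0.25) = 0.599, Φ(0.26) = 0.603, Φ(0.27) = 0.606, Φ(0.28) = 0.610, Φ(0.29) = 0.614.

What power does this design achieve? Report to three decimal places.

z_β = δ·√(n/(σ₁²+σ₂²)) − z_{α/2}
    = 4.3 · √(86/200) − 2.576
    = 4.3 · 0.65574 − 2.576
    = 2.8197 − 2.576 = 0.2437 → 0.24
Power = Φ(0.24) = 0.595.

Power ≈ 0.595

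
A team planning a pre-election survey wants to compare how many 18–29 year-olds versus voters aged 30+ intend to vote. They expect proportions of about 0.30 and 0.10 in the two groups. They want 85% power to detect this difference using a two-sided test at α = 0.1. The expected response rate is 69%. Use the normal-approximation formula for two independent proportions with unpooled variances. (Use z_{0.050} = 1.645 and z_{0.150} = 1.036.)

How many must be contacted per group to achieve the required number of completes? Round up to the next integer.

n = 79 per group

n = (z_{α/2} + z_β)² · [p₁(1−p₁) + p₂(1−p₂)] / (p₁ − p₂)²
  = (1.645 + 1.036)² · (0.30·0.70 + 0.10·0.90) / (0.20)²
  = (2.681)² · (0.2100 + 0.0900) / 0.0400
  = 7.1878 · 0.3000 / 0.0400
  = 53.91
Adjust for 69% response: 53.91 / 0.69 = 78.13.
Round up → n = 79 per group.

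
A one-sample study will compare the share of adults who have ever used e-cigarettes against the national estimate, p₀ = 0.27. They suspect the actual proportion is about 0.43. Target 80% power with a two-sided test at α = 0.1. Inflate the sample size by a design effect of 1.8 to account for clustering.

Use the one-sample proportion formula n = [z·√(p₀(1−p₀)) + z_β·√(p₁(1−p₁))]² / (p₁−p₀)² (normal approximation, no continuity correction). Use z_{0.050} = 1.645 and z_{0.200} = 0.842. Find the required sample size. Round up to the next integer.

n = 93

n = [z_{α/2}·√(p₀q₀) + z_β·√(p₁q₁)]² / (p₁ − p₀)²
  = [1.645·√(0.27·0.73) + 0.842·√(0.43·0.57)]² / (0.16)²
  = [1.645·0.4440 + 0.842·0.4951]² / 0.0256
  = [1.1472]² / 0.0256
  = 51.41
Design effect: 1.8 × 51.41 = 92.53.
Round up → n = 93.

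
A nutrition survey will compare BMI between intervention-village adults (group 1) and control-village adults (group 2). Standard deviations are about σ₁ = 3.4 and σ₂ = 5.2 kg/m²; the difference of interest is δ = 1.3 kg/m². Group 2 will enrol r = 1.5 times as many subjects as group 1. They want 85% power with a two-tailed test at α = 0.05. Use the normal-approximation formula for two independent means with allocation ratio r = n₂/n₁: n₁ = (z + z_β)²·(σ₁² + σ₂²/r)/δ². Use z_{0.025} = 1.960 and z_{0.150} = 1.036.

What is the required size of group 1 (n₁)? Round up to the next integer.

n₁ = 158

n₁ = (z_{α/2} + z_β)² · (σ₁² + σ₂²/r) / δ²
   = (1.960 + 1.036)² · (3.4² + 5.2²/1.5) / 1.3²
   = 8.9760 · (11.56 + 18.0267) / 1.69
   = 8.9760 · 29.5867 / 1.69
   = 157.14
Round up → n₁ = 158; n₂ = r·n₁ = 1.5 × 158 = 237.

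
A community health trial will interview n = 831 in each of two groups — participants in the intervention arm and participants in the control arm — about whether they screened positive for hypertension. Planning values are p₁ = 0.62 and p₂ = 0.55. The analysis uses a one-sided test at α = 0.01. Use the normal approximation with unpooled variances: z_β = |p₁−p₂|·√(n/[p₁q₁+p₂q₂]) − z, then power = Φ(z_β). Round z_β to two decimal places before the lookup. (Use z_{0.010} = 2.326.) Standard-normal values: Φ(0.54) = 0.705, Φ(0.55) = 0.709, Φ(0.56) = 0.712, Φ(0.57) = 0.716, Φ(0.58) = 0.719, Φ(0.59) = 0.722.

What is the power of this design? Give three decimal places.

Power ≈ 0.719

z_β = |p₁−p₂|·√(n/[p₁q₁+p₂q₂]) − z_α
    = 0.07 · √(831/0.4831) − 2.326
    = 0.07 · 41.4746 − 2.326
    = 2.9032 − 2.326 = 0.5772 → 0.58
Power = Φ(0.58) = 0.719.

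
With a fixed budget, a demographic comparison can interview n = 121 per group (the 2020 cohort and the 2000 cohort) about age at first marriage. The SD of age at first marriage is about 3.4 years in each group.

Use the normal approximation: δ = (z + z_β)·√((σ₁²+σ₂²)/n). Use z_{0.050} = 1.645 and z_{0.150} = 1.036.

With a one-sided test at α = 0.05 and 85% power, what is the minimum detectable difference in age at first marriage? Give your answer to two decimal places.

δ = (z_α + z_β) · √((σ₁²+σ₂²)/n)
  = (1.645 + 1.036) · √(23.12/121)
  = 2.681 · √0.19107
  = 2.681 · 0.4371
  = 1.1719

Minimum detectable difference ≈ 1.17 years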